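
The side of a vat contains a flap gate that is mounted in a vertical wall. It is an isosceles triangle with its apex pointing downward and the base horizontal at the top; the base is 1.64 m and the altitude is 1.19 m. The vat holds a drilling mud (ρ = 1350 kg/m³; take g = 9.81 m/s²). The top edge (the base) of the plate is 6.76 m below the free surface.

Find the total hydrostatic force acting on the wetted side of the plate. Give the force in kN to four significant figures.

F ≈ 92.49 kN

γ = ρg = 1350 × 9.81 / 1000 = 13.2435 kN/m³.
With the apex down, the centroid sits h/3 = 1.19/3 = 0.396667 m below the base (the top edge), so the centroid depth is h_c = 6.76 + 0.396667 = 7.15667 m.
A = ½ × 1.64 × 1.19 = 0.9758 m².
Resultant F = γ·h_c·A = 13.2435 × 7.15667 × 0.9758 = 92.4857 kN.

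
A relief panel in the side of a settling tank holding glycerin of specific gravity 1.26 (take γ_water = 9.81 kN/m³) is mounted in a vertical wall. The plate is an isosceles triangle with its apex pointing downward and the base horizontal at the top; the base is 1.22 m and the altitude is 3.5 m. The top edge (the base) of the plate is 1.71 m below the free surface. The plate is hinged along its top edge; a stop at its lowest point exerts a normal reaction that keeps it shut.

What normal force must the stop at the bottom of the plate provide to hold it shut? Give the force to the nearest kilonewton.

γ = 1.26 × 9.81 = 12.3606 kN/m³.
With the apex down, the centroid sits h/3 = 3.5/3 = 1.16667 m below the base (the top edge), so the centroid depth is h_c = 1.71 + 1.16667 = 2.87667 m.
A = ½ × 1.22 × 3.5 = 2.135 m².
Resultant F = γ·h_c·A = 12.3606 × 2.87667 × 2.135 = 75.915 kN.
I_c = b·h³/36 = 1.22 × 3.5³/36 = 1.45299 m⁴.
Centre of pressure: y_p = y_c + I_c/(y_c·A) = 2.87667 + 1.45299/(2.87667 × 2.135) = 2.87667 + 0.236578 = 3.11325 m along the plane.
The resultant acts 1.16667 + 0.236578 = 1.40325 m (along the plate) below the hinge at the top edge, so the moment about the hinge is M = F × 1.40325 = 75.915 × 1.40325 = 106.528 kN·m.
A normal force at the bottom, 3.5 m from the hinge, must supply this moment: P = 106.528/3.5 = 30.4366 kN.

P ≈ 30 kN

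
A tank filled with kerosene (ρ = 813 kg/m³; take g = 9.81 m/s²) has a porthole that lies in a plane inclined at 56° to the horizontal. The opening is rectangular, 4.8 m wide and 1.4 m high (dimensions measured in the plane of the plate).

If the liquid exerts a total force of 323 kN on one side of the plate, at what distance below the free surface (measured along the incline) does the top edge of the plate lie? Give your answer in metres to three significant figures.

y_top ≈ 6.57 m

γ = ρg = 813 × 9.81 / 1000 = 7.97553 kN/m³.
A = 4.8 × 1.4 = 6.72 m².
From F = γ·h_c·A, the centroid depth is h_c = 323/(7.97553 × 6.72) = 6.02662 m.
Let θ = 56° be the plate's angle to the horizontal; measure y along the incline from where the plane meets the free surface. Vertical depth h = y·sinθ with sinθ = 0.829038.
Along the incline, y_c = h_c/sinθ = 6.02662/0.829038 = 7.26941 m.
The centroid lies 1.4/2 = 0.7 m below the top edge, so the top edge sits at y_top = 7.26941 − 0.7 = 6.56941 m along the incline.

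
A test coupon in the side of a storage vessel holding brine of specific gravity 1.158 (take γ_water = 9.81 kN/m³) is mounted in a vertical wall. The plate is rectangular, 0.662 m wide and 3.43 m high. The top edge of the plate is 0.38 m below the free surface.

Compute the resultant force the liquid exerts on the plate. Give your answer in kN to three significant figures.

γ = 1.158 × 9.81 = 11.35998 kN/m³.
The centroid lies 3.43/2 = 1.715 m below the top edge, so the centroid depth is h_c = 0.38 + 1.715 = 2.095 m.
A = 0.662 × 3.43 = 2.27066 m².
Resultant F = γ·h_c·A = 11.35998 × 2.095 × 2.27066 = 54.0398 kN.

F ≈ 54.0 kN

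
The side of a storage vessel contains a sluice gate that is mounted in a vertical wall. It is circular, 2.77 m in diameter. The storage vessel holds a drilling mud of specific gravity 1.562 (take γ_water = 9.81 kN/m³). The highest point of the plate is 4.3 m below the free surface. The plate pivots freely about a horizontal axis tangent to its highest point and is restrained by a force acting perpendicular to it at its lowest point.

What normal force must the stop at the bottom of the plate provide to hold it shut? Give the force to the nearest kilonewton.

γ = 1.562 × 9.81 = 15.32322 kN/m³.
The centroid is at the centre, 1.385 m below the top of the plate, so the centroid depth is h_c = 4.3 + 1.385 = 5.685 m.
A = π(1.385)² = 6.02628 m².
Resultant F = γ·h_c·A = 15.32322 × 5.685 × 6.02628 = 524.964 kN.
I_c = πr⁴/4 = π × 1.385⁴/4 = 2.88994 m⁴.
Centre of pressure: y_p = y_c + I_c/(y_c·A) = 5.685 + 2.88994/(5.685 × 6.02628) = 5.685 + 0.0843547 = 5.76935 m along the plane.
The resultant acts 1.385 + 0.0843547 = 1.46935 m (along the plate) below the hinge at the top edge, so the moment about the hinge is M = F × 1.46935 = 524.964 × 1.46935 = 771.356 kN·m.
A normal force at the bottom, 2.77 m from the hinge, must supply this moment: P = 771.356/2.77 = 278.468 kN.

P ≈ 278 kN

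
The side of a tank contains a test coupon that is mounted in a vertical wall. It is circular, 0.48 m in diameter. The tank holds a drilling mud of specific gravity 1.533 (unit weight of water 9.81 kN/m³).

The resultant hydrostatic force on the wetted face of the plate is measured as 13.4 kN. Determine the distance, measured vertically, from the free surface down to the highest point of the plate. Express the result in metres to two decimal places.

d_top ≈ 4.68 m

γ = 1.533 × 9.81 = 15.03873 kN/m³.
A = π(0.24)² = 0.180956 m².
From F = γ·h_c·A, the centroid depth is h_c = 13.4/(15.03873 × 0.180956) = 4.92403 m.
The centroid is at the centre, 0.24 m below the top of the plate, so the highest point sits at h_top = 4.92403 − 0.24 = 4.68403 m below the surface.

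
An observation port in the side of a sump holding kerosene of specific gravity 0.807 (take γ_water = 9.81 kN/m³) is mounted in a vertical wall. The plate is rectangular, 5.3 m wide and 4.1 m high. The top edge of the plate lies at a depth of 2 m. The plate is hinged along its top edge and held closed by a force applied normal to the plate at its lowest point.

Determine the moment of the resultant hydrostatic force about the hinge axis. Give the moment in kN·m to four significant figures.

γ = 0.807 × 9.81 = 7.91667 kN/m³.
The centroid lies 4.1/2 = 2.05 m below the top edge, so the centroid depth is h_c = 2 + 2.05 = 4.05 m.
A = 5.3 × 4.1 = 21.73 m².
Resultant F = γ·h_c·A = 7.91667 × 4.05 × 21.73 = 696.718 kN.
I_c = b·h³/12 = 5.3 × 4.1³/12 = 30.4401 m⁴.
Centre of pressure: y_p = y_c + I_c/(y_c·A) = 4.05 + 30.4401/(4.05 × 21.73) = 4.05 + 0.345885 = 4.39588 m along the plane.
The resultant acts 2.05 + 0.345885 = 2.39588 m (along the plate) below the hinge at the top edge, so the moment about the hinge is M = F × 2.39588 = 696.718 × 2.39588 = 1669.25 kN·m.

M ≈ 1669 kN·m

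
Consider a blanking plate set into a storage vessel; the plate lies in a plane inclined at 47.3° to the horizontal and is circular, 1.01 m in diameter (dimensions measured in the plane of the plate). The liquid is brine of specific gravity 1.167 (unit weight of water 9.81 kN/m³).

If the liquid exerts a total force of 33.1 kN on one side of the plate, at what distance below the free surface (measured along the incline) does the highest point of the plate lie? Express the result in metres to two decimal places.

y_top ≈ 4.41 m

γ = 1.167 × 9.81 = 11.44827 kN/m³.
A = π(0.505)² = 0.801185 m².
From F = γ·h_c·A, the centroid depth is h_c = 33.1/(11.44827 × 0.801185) = 3.60874 m.
Let θ = 47.3° be the plate's angle to the horizontal; measure y along the incline from where the plane meets the free surface. Vertical depth h = y·sinθ with sinθ = 0.734915.
Along the incline, y_c = h_c/sinθ = 3.60874/0.734915 = 4.91042 m.
The centroid is at the centre, 0.505 m below the top of the plate, so the highest point sits at y_top = 4.91042 − 0.505 = 4.40542 m along the incline.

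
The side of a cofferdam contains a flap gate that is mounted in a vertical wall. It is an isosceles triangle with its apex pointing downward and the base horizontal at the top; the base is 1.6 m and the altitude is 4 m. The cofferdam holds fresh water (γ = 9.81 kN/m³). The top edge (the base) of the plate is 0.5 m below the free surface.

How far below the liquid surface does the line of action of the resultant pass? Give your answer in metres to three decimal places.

γ = 9.81 kN/m³.
With the apex down, the centroid sits h/3 = 4/3 = 1.33333 m below the base (the top edge), so the centroid depth is h_c = 0.5 + 1.33333 = 1.83333 m.
A = ½ × 1.6 × 4 = 3.2 m².
Resultant F = γ·h_c·A = 9.81 × 1.83333 × 3.2 = 57.5519 kN.
I_c = b·h³/36 = 1.6 × 4³/36 = 2.84444 m⁴.
Centre of pressure: y_p = y_c + I_c/(y_c·A) = 1.83333 + 2.84444/(1.83333 × 3.2) = 1.83333 + 0.484849 = 2.31818 m along the plane.

h_p = 2.318 m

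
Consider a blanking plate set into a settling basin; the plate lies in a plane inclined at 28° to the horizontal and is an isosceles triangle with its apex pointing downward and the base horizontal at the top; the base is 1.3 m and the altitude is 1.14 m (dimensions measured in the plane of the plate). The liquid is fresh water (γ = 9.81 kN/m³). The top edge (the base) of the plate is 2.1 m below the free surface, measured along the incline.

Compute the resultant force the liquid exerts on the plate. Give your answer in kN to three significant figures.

F ≈ 8.46 kN

γ = 9.81 kN/m³.
Let θ = 28° be the plate's angle to the horizontal; measure y along the incline from where the plane meets the free surface. Vertical depth h = y·sinθ with sinθ = 0.469472.
With the apex down, the centroid sits h/3 = 1.14/3 = 0.38 m below the base (the top edge), so y_c = 2.1 + 0.38 = 2.48 m and h_c = 2.48 × 0.469472 = 1.16429 m.
A = ½ × 1.3 × 1.14 = 0.741 m².
Resultant F = γ·h_c·A = 9.81 × 1.16429 × 0.741 = 8.46347 kN.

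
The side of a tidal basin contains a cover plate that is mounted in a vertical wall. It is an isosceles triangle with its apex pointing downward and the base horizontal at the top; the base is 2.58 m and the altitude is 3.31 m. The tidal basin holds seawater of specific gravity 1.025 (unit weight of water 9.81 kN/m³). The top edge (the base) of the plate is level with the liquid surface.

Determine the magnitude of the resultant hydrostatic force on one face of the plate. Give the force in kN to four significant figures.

γ = 1.025 × 9.81 = 10.05525 kN/m³.
With the apex down, the centroid sits h/3 = 3.31/3 = 1.10333 m below the base (the top edge), so the centroid depth is h_c = 1.10333 m.
A = ½ × 2.58 × 3.31 = 4.2699 m².
Resultant F = γ·h_c·A = 10.05525 × 1.10333 × 4.2699 = 47.3714 kN.

F ≈ 47.37 kN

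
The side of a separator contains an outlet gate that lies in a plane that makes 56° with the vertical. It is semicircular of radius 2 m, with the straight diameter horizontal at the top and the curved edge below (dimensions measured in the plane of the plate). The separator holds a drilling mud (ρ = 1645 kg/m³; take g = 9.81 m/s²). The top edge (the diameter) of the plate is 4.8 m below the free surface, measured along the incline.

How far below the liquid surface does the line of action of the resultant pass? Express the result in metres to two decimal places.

h_p = 3.19 m

γ = ρg = 1645 × 9.81 / 1000 = 16.13745 kN/m³.
The plate makes 56° with the vertical, i.e. θ = 90° − 56° = 34° to the horizontal. Measuring y along the incline from the free-surface line, vertical depth h = y·sinθ with sinθ = 0.559193.
The centroid of a semicircle lies 4r/(3π) = 0.848826 m from the diameter, here below the top edge, so y_c = 4.8 + 0.848826 = 5.64883 m and h_c = 5.64883 × 0.559193 = 3.15879 m.
A = πr²/2 = π × 2²/2 = 6.28319 m².
Resultant F = γ·h_c·A = 16.13745 × 3.15879 × 6.28319 = 320.284 kN.
I_c = (π/8 − 8/(9π))·r⁴ = 0.109757 × 2⁴ = 1.75611 m⁴.
Centre of pressure: y_p = y_c + I_c/(y_c·A) = 5.64883 + 1.75611/(5.64883 × 6.28319) = 5.64883 + 0.0494781 = 5.69831 m along the plane.
Vertically, h_p = y_p·sinθ = 5.69831 × 0.559193 = 3.18646 m.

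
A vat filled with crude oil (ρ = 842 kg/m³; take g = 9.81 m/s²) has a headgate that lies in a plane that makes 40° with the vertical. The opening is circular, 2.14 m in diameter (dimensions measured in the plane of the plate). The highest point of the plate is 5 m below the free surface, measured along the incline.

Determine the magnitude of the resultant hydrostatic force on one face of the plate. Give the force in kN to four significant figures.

F ≈ 138.1 kN

γ = ρg = 842 × 9.81 / 1000 = 8.26002 kN/m³.
The plate makes 40° with the vertical, i.e. θ = 90° − 40° = 50° to the horizontal. Measuring y along the incline from the free-surface line, vertical depth h = y·sinθ with sinθ = 0.766044.
The centroid is at the centre, 1.07 m below the top of the plate, so y_c = 5 + 1.07 = 6.07 m and h_c = 6.07 × 0.766044 = 4.64989 m.
A = π(1.07)² = 3.59681 m².
Resultant F = γ·h_c·A = 8.26002 × 4.64989 × 3.59681 = 138.147 kN.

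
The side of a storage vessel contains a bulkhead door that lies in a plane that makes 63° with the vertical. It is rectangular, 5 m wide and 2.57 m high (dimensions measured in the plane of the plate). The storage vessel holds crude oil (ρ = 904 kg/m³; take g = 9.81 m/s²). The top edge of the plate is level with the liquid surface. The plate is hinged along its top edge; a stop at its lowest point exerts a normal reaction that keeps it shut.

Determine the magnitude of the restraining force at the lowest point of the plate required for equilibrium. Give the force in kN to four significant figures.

P ≈ 44.32 kN

γ = ρg = 904 × 9.81 / 1000 = 8.86824 kN/m³.
The plate makes 63° with the vertical, i.e. θ = 90° − 63° = 27° to the horizontal. Measuring y along the incline from the free-surface line, vertical depth h = y·sinθ with sinθ = 0.453990.
The centroid lies 2.57/2 = 1.285 m below the top edge, so y_c = 1.285 m and h_c = 1.285 × 0.453990 = 0.583377 m.
A = 5 × 2.57 = 12.85 m².
Resultant F = γ·h_c·A = 8.86824 × 0.583377 × 12.85 = 66.4798 kN.
I_c = b·h³/12 = 5 × 2.57³/12 = 7.07275 m⁴.
Centre of pressure: y_p = y_c + I_c/(y_c·A) = 1.285 + 7.07275/(1.285 × 12.85) = 1.285 + 0.428334 = 1.71333 m along the plane.
The resultant acts 1.285 + 0.428334 = 1.71333 m (along the plate) below the hinge at the top edge, so the moment about the hinge is M = F × 1.71333 = 66.4798 × 1.71333 = 113.902 kN·m.
A normal force at the bottom, 2.57 m from the hinge, must supply this moment: P = 113.902/2.57 = 44.3198 kN.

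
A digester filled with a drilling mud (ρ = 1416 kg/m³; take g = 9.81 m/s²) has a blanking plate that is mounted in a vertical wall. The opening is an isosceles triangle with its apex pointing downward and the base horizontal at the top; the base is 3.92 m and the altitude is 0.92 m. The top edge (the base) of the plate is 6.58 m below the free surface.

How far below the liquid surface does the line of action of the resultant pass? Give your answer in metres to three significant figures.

h_p = 6.89 m

γ = ρg = 1416 × 9.81 / 1000 = 13.89096 kN/m³.
With the apex down, the centroid sits h/3 = 0.92/3 = 0.306667 m below the base (the top edge), so the centroid depth is h_c = 6.58 + 0.306667 = 6.88667 m.
A = ½ × 3.92 × 0.92 = 1.8032 m².
Resultant F = γ·h_c·A = 13.89096 × 6.88667 × 1.8032 = 172.499 kN.
I_c = b·h³/36 = 3.92 × 0.92³/36 = 0.0847905 m⁴.
Centre of pressure: y_p = y_c + I_c/(y_c·A) = 6.88667 + 0.0847905/(6.88667 × 1.8032) = 6.88667 + 0.00682801 = 6.8935 m along the plane.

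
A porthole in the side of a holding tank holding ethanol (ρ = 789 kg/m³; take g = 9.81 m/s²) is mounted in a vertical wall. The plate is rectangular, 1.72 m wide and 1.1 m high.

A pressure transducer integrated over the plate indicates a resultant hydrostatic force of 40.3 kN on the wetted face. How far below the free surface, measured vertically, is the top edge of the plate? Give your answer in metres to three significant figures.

d_top ≈ 2.20 m

γ = ρg = 789 × 9.81 / 1000 = 7.74009 kN/m³.
A = 1.72 × 1.1 = 1.892 m².
From F = γ·h_c·A, the centroid depth is h_c = 40.3/(7.74009 × 1.892) = 2.75193 m.
The centroid lies 1.1/2 = 0.55 m below the top edge, so the top edge sits at h_top = 2.75193 − 0.55 = 2.20193 m below the surface.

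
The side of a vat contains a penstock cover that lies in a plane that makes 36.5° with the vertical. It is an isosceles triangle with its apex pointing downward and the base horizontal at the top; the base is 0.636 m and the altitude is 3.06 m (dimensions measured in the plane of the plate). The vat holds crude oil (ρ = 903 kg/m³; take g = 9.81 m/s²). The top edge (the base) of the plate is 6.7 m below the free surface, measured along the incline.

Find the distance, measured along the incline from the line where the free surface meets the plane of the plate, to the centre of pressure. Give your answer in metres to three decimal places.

y_p = 7.787 m

γ = ρg = 903 × 9.81 / 1000 = 8.85843 kN/m³.
The plate makes 36.5° with the vertical, i.e. θ = 90° − 36.5° = 53.5° to the horizontal. Measuring y along the incline from the free-surface line, vertical depth h = y·sinθ with sinθ = 0.803857.
With the apex down, the centroid sits h/3 = 3.06/3 = 1.02 m below the base (the top edge), so y_c = 6.7 + 1.02 = 7.72 m and h_c = 7.72 × 0.803857 = 6.20578 m.
A = ½ × 0.636 × 3.06 = 0.97308 m².
Resultant F = γ·h_c·A = 8.85843 × 6.20578 × 0.97308 = 53.4936 kN.
I_c = b·h³/36 = 0.636 × 3.06³/36 = 0.506196 m⁴.
Centre of pressure: y_p = y_c + I_c/(y_c·A) = 7.72 + 0.506196/(7.72 × 0.97308) = 7.72 + 0.0673834 = 7.78738 m along the plane.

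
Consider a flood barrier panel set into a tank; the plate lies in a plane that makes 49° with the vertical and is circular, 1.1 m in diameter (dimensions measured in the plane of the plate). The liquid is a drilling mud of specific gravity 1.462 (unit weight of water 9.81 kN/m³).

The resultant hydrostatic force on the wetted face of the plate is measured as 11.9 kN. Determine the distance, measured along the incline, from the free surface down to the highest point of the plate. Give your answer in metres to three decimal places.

y_top ≈ 0.781 m

γ = 1.462 × 9.81 = 14.34222 kN/m³.
A = π(0.55)² = 0.950332 m².
From F = γ·h_c·A, the centroid depth is h_c = 11.9/(14.34222 × 0.950332) = 0.873082 m.
The plate makes 49° with the vertical, i.e. θ = 90° − 49° = 41° to the horizontal. Measuring y along the incline from the free-surface line, vertical depth h = y·sinθ with sinθ = 0.656059.
Along the incline, y_c = h_c/sinθ = 0.873082/0.656059 = 1.3308 m.
The centroid is at the centre, 0.55 m below the top of the plate, so the highest point sits at y_top = 1.3308 − 0.55 = 0.7808 m along the incline.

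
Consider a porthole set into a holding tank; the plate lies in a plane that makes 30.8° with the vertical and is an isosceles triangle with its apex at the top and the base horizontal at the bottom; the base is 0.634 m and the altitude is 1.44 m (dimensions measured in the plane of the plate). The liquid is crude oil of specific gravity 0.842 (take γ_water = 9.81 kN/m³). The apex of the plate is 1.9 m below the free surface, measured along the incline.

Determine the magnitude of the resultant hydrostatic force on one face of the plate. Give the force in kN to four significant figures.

γ = 0.842 × 9.81 = 8.26002 kN/m³.
The plate makes 30.8° with the vertical, i.e. θ = 90° − 30.8° = 59.2° to the horizontal. Measuring y along the incline from the free-surface line, vertical depth h = y·sinθ with sinθ = 0.858960.
With the apex up, the centroid sits 2h/3 = 2 × 1.44/3 = 0.96 m below the apex, so y_c = 1.9 + 0.96 = 2.86 m and h_c = 2.86 × 0.858960 = 2.45663 m.
A = ½ × 0.634 × 1.44 = 0.45648 m².
Resultant F = γ·h_c·A = 8.26002 × 2.45663 × 0.45648 = 9.26281 kN.

F ≈ 9.263 kN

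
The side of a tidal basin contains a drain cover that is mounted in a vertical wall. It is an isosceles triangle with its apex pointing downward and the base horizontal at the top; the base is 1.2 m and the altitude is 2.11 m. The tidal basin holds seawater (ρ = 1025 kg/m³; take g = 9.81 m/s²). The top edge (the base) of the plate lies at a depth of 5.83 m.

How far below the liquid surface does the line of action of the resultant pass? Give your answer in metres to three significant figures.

γ = ρg = 1025 × 9.81 / 1000 = 10.05525 kN/m³.
With the apex down, the centroid sits h/3 = 2.11/3 = 0.703333 m below the base (the top edge), so the centroid depth is h_c = 5.83 + 0.703333 = 6.53333 m.
A = ½ × 1.2 × 2.11 = 1.266 m².
Resultant F = γ·h_c·A = 10.05525 × 6.53333 × 1.266 = 83.1689 kN.
I_c = b·h³/36 = 1.2 × 2.11³/36 = 0.313131 m⁴.
Centre of pressure: y_p = y_c + I_c/(y_c·A) = 6.53333 + 0.313131/(6.53333 × 1.266) = 6.53333 + 0.037858 = 6.57119 m along the plane.

h_p = 6.57 m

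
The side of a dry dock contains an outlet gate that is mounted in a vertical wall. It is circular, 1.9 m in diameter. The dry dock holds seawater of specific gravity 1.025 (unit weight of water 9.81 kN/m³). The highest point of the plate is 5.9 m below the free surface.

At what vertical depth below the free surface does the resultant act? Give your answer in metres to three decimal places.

γ = 1.025 × 9.81 = 10.05525 kN/m³.
The centroid is at the centre, 0.95 m below the top of the plate, so the centroid depth is h_c = 5.9 + 0.95 = 6.85 m.
A = π(0.95)² = 2.83529 m².
Resultant F = γ·h_c·A = 10.05525 × 6.85 × 2.83529 = 195.29 kN.
I_c = πr⁴/4 = π × 0.95⁴/4 = 0.639712 m⁴.
Centre of pressure: y_p = y_c + I_c/(y_c·A) = 6.85 + 0.639712/(6.85 × 2.83529) = 6.85 + 0.0329379 = 6.88294 m along the plane.

h_p = 6.883 m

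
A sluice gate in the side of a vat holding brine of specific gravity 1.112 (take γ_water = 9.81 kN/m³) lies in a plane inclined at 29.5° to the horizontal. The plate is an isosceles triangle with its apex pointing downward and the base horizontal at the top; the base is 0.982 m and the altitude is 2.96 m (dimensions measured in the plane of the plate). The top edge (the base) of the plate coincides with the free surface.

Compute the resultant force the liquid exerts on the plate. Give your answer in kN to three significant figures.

γ = 1.112 × 9.81 = 10.90872 kN/m³.
Let θ = 29.5° be the plate's angle to the horizontal; measure y along the incline from where the plane meets the free surface. Vertical depth h = y·sinθ with sinθ = 0.492424.
With the apex down, the centroid sits h/3 = 2.96/3 = 0.986667 m below the base (the top edge), so y_c = 0.986667 m and h_c = 0.986667 × 0.492424 = 0.485859 m.
A = ½ × 0.982 × 2.96 = 1.45336 m².
Resultant F = γ·h_c·A = 10.90872 × 0.485859 × 1.45336 = 7.70295 kN.

F ≈ 7.70 kN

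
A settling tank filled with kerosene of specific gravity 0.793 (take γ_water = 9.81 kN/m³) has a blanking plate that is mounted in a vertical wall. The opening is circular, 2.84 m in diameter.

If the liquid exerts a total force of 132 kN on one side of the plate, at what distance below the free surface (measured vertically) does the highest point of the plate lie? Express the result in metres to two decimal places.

d_top ≈ 1.26 m

γ = 0.793 × 9.81 = 7.77933 kN/m³.
A = π(1.42)² = 6.33471 m².
From F = γ·h_c·A, the centroid depth is h_c = 132/(7.77933 × 6.33471) = 2.67858 m.
The centroid is at the centre, 1.42 m below the top of the plate, so the highest point sits at h_top = 2.67858 − 1.42 = 1.25858 m below the surface.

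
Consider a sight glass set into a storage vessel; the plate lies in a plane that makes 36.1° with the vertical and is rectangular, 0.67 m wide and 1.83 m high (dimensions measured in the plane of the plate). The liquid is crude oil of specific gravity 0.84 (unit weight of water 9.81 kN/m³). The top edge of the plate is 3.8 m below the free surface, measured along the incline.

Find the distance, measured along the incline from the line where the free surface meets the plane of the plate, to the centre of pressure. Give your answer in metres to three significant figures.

y_p = 4.77 m

γ = 0.84 × 9.81 = 8.2404 kN/m³.
The plate makes 36.1° with the vertical, i.e. θ = 90° − 36.1° = 53.9° to the horizontal. Measuring y along the incline from the free-surface line, vertical depth h = y·sinθ with sinθ = 0.807990.
The centroid lies 1.83/2 = 0.915 m below the top edge, so y_c = 3.8 + 0.915 = 4.715 m and h_c = 4.715 × 0.807990 = 3.80967 m.
A = 0.67 × 1.83 = 1.2261 m².
Resultant F = γ·h_c·A = 8.2404 × 3.80967 × 1.2261 = 38.4912 kN.
I_c = b·h³/12 = 0.67 × 1.83³/12 = 0.342174 m⁴.
Centre of pressure: y_p = y_c + I_c/(y_c·A) = 4.715 + 0.342174/(4.715 × 1.2261) = 4.715 + 0.0591888 = 4.77419 m along the plane.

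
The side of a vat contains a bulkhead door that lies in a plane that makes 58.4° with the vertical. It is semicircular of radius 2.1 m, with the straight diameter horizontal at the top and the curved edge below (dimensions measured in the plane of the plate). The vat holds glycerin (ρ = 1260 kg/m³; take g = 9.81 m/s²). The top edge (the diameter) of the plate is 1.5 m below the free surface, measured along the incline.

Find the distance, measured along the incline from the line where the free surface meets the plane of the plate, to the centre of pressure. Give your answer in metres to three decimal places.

γ = ρg = 1260 × 9.81 / 1000 = 12.3606 kN/m³.
The plate makes 58.4° with the vertical, i.e. θ = 90° − 58.4° = 31.6° to the horizontal. Measuring y along the incline from the free-surface line, vertical depth h = y·sinθ with sinθ = 0.523986.
The centroid of a semicircle lies 4r/(3π) = 0.891268 m from the diameter, here below the top edge, so y_c = 1.5 + 0.891268 = 2.39127 m and h_c = 2.39127 × 0.523986 = 1.25299 m.
A = πr²/2 = π × 2.1²/2 = 6.92721 m².
Resultant F = γ·h_c·A = 12.3606 × 1.25299 × 6.92721 = 107.287 kN.
I_c = (π/8 − 8/(9π))·r⁴ = 0.109757 × 2.1⁴ = 2.13457 m⁴.
Centre of pressure: y_p = y_c + I_c/(y_c·A) = 2.39127 + 2.13457/(2.39127 × 6.92721) = 2.39127 + 0.128862 = 2.52013 m along the plane.

y_p = 2.520 m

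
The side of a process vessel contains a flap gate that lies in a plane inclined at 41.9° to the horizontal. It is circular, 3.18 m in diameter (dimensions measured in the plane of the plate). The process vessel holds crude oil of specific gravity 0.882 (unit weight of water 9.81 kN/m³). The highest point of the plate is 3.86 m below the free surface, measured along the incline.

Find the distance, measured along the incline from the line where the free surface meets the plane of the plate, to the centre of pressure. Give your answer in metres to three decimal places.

y_p = 5.566 m

γ = 0.882 × 9.81 = 8.65242 kN/m³.
Let θ = 41.9° be the plate's angle to the horizontal; measure y along the incline from where the plane meets the free surface. Vertical depth h = y·sinθ with sinθ = 0.667833.
The centroid is at the centre, 1.59 m below the top of the plate, so y_c = 3.86 + 1.59 = 5.45 m and h_c = 5.45 × 0.667833 = 3.63969 m.
A = π(1.59)² = 7.94226 m².
Resultant F = γ·h_c·A = 8.65242 × 3.63969 × 7.94226 = 250.119 kN.
I_c = πr⁴/4 = π × 1.59⁴/4 = 5.01971 m⁴.
Centre of pressure: y_p = y_c + I_c/(y_c·A) = 5.45 + 5.01971/(5.45 × 7.94226) = 5.45 + 0.115968 = 5.56597 m along the plane.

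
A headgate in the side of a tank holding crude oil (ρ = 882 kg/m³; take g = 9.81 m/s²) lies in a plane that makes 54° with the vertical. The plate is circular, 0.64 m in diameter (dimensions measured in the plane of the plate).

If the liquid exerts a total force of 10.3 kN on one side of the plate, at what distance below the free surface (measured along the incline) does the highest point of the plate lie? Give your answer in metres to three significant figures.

γ = ρg = 882 × 9.81 / 1000 = 8.65242 kN/m³.
A = π(0.32)² = 0.321699 m².
From F = γ·h_c·A, the centroid depth is h_c = 10.3/(8.65242 × 0.321699) = 3.70041 m.
The plate makes 54° with the vertical, i.e. θ = 90° − 54° = 36° to the horizontal. Measuring y along the incline from the free-surface line, vertical depth h = y·sinθ with sinθ = 0.587785.
Along the incline, y_c = h_c/sinθ = 3.70041/0.587785 = 6.29552 m.
The centroid is at the centre, 0.32 m below the top of the plate, so the highest point sits at y_top = 6.29552 − 0.32 = 5.97552 m along the incline.

y_top ≈ 5.98 m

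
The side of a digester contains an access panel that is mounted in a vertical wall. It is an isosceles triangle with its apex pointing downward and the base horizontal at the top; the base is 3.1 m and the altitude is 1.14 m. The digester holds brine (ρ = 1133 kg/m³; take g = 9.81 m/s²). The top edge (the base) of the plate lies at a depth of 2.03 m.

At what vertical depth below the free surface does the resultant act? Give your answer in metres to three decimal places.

h_p = 2.440 m

γ = ρg = 1133 × 9.81 / 1000 = 11.11473 kN/m³.
With the apex down, the centroid sits h/3 = 1.14/3 = 0.38 m below the base (the top edge), so the centroid depth is h_c = 2.03 + 0.38 = 2.41 m.
A = ½ × 3.1 × 1.14 = 1.767 m².
Resultant F = γ·h_c·A = 11.11473 × 2.41 × 1.767 = 47.3317 kN.
I_c = b·h³/36 = 3.1 × 1.14³/36 = 0.127577 m⁴.
Centre of pressure: y_p = y_c + I_c/(y_c·A) = 2.41 + 0.127577/(2.41 × 1.767) = 2.41 + 0.0299584 = 2.43996 m along the plane.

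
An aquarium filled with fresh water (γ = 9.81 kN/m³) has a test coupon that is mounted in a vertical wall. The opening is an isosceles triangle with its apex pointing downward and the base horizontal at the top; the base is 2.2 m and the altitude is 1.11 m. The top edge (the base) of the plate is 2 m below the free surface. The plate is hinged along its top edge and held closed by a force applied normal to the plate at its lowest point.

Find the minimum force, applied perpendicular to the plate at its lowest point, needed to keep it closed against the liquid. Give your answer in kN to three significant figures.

γ = 9.81 kN/m³.
With the apex down, the centroid sits h/3 = 1.11/3 = 0.37 m below the base (the top edge), so the centroid depth is h_c = 2 + 0.37 = 2.37 m.
A = ½ × 2.2 × 1.11 = 1.221 m².
Resultant F = γ·h_c·A = 9.81 × 2.37 × 1.221 = 28.3879 kN.
I_c = b·h³/36 = 2.2 × 1.11³/36 = 0.0835775 m⁴.
Centre of pressure: y_p = y_c + I_c/(y_c·A) = 2.37 + 0.0835775/(2.37 × 1.221) = 2.37 + 0.0288819 = 2.39888 m along the plane.
The resultant acts 0.37 + 0.0288819 = 0.398882 m (along the plate) below the hinge at the top edge, so the moment about the hinge is M = F × 0.398882 = 28.3879 × 0.398882 = 11.3234 kN·m.
A normal force at the bottom, 1.11 m from the hinge, must supply this moment: P = 11.3234/1.11 = 10.2013 kN.

P ≈ 10.2 kN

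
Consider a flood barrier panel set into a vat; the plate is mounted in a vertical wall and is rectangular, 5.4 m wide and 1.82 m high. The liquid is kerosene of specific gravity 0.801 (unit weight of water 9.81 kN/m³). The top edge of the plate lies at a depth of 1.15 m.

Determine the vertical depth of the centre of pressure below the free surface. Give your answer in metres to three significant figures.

h_p = 2.19 m

γ = 0.801 × 9.81 = 7.85781 kN/m³.
The centroid lies 1.82/2 = 0.91 m below the top edge, so the centroid depth is h_c = 1.15 + 0.91 = 2.06 m.
A = 5.4 × 1.82 = 9.828 m².
Resultant F = γ·h_c·A = 7.85781 × 2.06 × 9.828 = 159.087 kN.
I_c = b·h³/12 = 5.4 × 1.82³/12 = 2.71286 m⁴.
Centre of pressure: y_p = y_c + I_c/(y_c·A) = 2.06 + 2.71286/(2.06 × 9.828) = 2.06 + 0.133997 = 2.194 m along the plane.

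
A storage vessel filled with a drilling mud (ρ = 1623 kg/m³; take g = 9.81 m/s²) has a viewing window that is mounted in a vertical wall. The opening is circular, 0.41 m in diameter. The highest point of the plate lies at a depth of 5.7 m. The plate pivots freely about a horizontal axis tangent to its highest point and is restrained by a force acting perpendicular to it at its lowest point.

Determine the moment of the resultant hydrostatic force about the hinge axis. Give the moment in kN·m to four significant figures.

γ = ρg = 1623 × 9.81 / 1000 = 15.92163 kN/m³.
The centroid is at the centre, 0.205 m below the top of the plate, so the centroid depth is h_c = 5.7 + 0.205 = 5.905 m.
A = π(0.205)² = 0.132025 m².
Resultant F = γ·h_c·A = 15.92163 × 5.905 × 0.132025 = 12.4126 kN.
I_c = πr⁴/4 = π × 0.205⁴/4 = 0.00138709 m⁴.
Centre of pressure: y_p = y_c + I_c/(y_c·A) = 5.905 + 0.00138709/(5.905 × 0.132025) = 5.905 + 0.00177922 = 5.90678 m along the plane.
The resultant acts 0.205 + 0.00177922 = 0.206779 m (along the plate) below the hinge at the top edge, so the moment about the hinge is M = F × 0.206779 = 12.4126 × 0.206779 = 2.56667 kN·m.

M ≈ 2.567 kN·m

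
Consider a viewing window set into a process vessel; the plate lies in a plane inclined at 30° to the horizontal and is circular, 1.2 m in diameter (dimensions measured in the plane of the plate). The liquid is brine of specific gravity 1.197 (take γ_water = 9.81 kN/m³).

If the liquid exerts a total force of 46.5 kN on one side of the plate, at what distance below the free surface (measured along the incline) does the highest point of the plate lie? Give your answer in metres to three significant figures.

γ = 1.197 × 9.81 = 11.74257 kN/m³.
A = π(0.6)² = 1.13097 m².
From F = γ·h_c·A, the centroid depth is h_c = 46.5/(11.74257 × 1.13097) = 3.50138 m.
Let θ = 30° be the plate's angle to the horizontal; measure y along the incline from where the plane meets the free surface. Vertical depth h = y·sinθ with sinθ = 0.500000.
Along the incline, y_c = h_c/sinθ = 3.50138/0.500000 = 7.00276 m.
The centroid is at the centre, 0.6 m below the top of the plate, so the highest point sits at y_top = 7.00276 − 0.6 = 6.40276 m along the incline.

y_top ≈ 6.40 m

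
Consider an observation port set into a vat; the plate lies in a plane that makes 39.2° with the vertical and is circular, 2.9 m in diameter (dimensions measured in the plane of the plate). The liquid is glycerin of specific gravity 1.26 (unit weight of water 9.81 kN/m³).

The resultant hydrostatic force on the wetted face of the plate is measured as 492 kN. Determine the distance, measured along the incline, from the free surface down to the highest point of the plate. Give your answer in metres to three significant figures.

γ = 1.26 × 9.81 = 12.3606 kN/m³.
A = π(1.45)² = 6.6052 m².
From F = γ·h_c·A, the centroid depth is h_c = 492/(12.3606 × 6.6052) = 6.02615 m.
The plate makes 39.2° with the vertical, i.e. θ = 90° − 39.2° = 50.8° to the horizontal. Measuring y along the incline from the free-surface line, vertical depth h = y·sinθ with sinθ = 0.774944.
Along the incline, y_c = h_c/sinθ = 6.02615/0.774944 = 7.77624 m.
The centroid is at the centre, 1.45 m below the top of the plate, so the highest point sits at y_top = 7.77624 − 1.45 = 6.32624 m along the incline.

y_top ≈ 6.33 m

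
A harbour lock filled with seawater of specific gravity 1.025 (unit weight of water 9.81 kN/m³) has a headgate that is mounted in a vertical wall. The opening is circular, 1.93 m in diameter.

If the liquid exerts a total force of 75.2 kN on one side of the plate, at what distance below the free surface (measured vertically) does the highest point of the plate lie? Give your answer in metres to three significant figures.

γ = 1.025 × 9.81 = 10.05525 kN/m³.
A = π(0.965)² = 2.92553 m².
From F = γ·h_c·A, the centroid depth is h_c = 75.2/(10.05525 × 2.92553) = 2.55635 m.
The centroid is at the centre, 0.965 m below the top of the plate, so the highest point sits at h_top = 2.55635 − 0.965 = 1.59135 m below the surface.

d_top ≈ 1.59 m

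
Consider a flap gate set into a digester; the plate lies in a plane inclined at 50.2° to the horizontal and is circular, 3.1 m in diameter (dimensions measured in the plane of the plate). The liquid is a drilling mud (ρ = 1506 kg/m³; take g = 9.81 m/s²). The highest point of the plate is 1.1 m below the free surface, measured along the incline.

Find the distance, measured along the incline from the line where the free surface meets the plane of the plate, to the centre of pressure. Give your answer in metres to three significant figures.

γ = ρg = 1506 × 9.81 / 1000 = 14.77386 kN/m³.
Let θ = 50.2° be the plate's angle to the horizontal; measure y along the incline from where the plane meets the free surface. Vertical depth h = y·sinθ with sinθ = 0.768284.
The centroid is at the centre, 1.55 m below the top of the plate, so y_c = 1.1 + 1.55 = 2.65 m and h_c = 2.65 × 0.768284 = 2.03595 m.
A = π(1.55)² = 7.54768 m².
Resultant F = γ·h_c·A = 14.77386 × 2.03595 × 7.54768 = 227.025 kN.
I_c = πr⁴/4 = π × 1.55⁴/4 = 4.53332 m⁴.
Centre of pressure: y_p = y_c + I_c/(y_c·A) = 2.65 + 4.53332/(2.65 × 7.54768) = 2.65 + 0.226651 = 2.87665 m along the plane.

y_p = 2.88 m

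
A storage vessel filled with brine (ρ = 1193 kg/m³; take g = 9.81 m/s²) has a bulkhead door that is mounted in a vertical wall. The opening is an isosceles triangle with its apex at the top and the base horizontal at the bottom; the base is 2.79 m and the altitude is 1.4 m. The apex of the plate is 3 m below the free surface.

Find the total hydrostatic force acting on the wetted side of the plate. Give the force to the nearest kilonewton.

γ = ρg = 1193 × 9.81 / 1000 = 11.70333 kN/m³.
With the apex up, the centroid sits 2h/3 = 2 × 1.4/3 = 0.933333 m below the apex, so the centroid depth is h_c = 3 + 0.933333 = 3.93333 m.
A = ½ × 2.79 × 1.4 = 1.953 m².
Resultant F = γ·h_c·A = 11.70333 × 3.93333 × 1.953 = 89.9026 kN.

F ≈ 90 kN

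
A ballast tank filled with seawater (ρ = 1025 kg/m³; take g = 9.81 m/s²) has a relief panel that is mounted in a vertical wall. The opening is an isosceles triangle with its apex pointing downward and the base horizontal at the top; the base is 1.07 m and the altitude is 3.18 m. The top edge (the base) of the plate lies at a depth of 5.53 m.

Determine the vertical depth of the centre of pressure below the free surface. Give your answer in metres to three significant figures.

γ = ρg = 1025 × 9.81 / 1000 = 10.05525 kN/m³.
With the apex down, the centroid sits h/3 = 3.18/3 = 1.06 m below the base (the top edge), so the centroid depth is h_c = 5.53 + 1.06 = 6.59 m.
A = ½ × 1.07 × 3.18 = 1.7013 m².
Resultant F = γ·h_c·A = 10.05525 × 6.59 × 1.7013 = 112.735 kN.
I_c = b·h³/36 = 1.07 × 3.18³/36 = 0.95579 m⁴.
Centre of pressure: y_p = y_c + I_c/(y_c·A) = 6.59 + 0.95579/(6.59 × 1.7013) = 6.59 + 0.0852503 = 6.67525 m along the plane.

h_p = 6.68 m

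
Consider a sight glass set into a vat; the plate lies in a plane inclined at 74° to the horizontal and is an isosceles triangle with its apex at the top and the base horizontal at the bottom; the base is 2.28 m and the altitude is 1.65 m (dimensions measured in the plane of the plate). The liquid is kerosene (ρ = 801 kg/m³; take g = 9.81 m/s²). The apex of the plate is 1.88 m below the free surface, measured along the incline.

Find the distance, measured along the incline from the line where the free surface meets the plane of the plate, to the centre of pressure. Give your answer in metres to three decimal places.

y_p = 3.031 m

γ = ρg = 801 × 9.81 / 1000 = 7.85781 kN/m³.
Let θ = 74° be the plate's angle to the horizontal; measure y along the incline from where the plane meets the free surface. Vertical depth h = y·sinθ with sinθ = 0.961262.
With the apex up, the centroid sits 2h/3 = 2 × 1.65/3 = 1.1 m below the apex, so y_c = 1.88 + 1.1 = 2.98 m and h_c = 2.98 × 0.961262 = 2.86456 m.
A = ½ × 2.28 × 1.65 = 1.881 m².
Resultant F = γ·h_c·A = 7.85781 × 2.86456 × 1.881 = 42.3397 kN.
I_c = b·h³/36 = 2.28 × 1.65³/36 = 0.284501 m⁴.
Centre of pressure: y_p = y_c + I_c/(y_c·A) = 2.98 + 0.284501/(2.98 × 1.881) = 2.98 + 0.050755 = 3.03076 m along the plane.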